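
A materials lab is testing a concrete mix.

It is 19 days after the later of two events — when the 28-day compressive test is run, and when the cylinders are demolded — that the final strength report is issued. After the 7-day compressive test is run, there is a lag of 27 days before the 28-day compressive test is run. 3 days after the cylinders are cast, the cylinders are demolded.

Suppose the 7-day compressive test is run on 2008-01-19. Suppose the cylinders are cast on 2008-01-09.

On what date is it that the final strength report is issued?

The 7-day compressive test is run: Jan 19, 2008.
The 28-day compressive test is run: Jan 19, 2008 + 27 days = Feb 15, 2008.
The cylinders are cast: Jan 9, 2008.
The cylinders are demolded: Jan 9, 2008 + 3 days = Jan 12, 2008.
Both prerequisites met — the 28-day compressive test is run (Feb 15, 2008), the cylinders are demolded (Jan 12, 2008); the later is Feb 15, 2008.
The final strength report is issued: Feb 15, 2008 + 19 days = Mar 5, 2008.

2008-03-05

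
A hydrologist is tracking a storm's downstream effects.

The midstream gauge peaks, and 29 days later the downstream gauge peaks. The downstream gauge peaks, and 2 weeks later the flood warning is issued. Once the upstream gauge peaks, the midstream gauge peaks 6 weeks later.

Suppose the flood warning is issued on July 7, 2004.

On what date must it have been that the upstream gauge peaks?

April 13, 2004

The flood warning is issued: Jul 7, 2004.
The downstream gauge peaks: Jul 7, 2004 − 2 weeks = Jun 23, 2004.
The midstream gauge peaks: Jun 23, 2004 − 29 days = May 25, 2004.
The upstream gauge peaks: May 25, 2004 − 6 weeks = Apr 13, 2004.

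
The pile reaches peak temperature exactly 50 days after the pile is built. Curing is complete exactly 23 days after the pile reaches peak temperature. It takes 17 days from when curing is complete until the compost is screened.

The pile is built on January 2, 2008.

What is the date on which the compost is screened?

The pile is built: Jan 2, 2008.
The pile reaches peak temperature: Jan 2, 2008 + 50 days = Feb 21, 2008.
Curing is complete: Feb 21, 2008 + 23 days = Mar 15, 2008.
The compost is screened: Mar 15, 2008 + 17 days = Apr 1, 2008.

April 1, 2008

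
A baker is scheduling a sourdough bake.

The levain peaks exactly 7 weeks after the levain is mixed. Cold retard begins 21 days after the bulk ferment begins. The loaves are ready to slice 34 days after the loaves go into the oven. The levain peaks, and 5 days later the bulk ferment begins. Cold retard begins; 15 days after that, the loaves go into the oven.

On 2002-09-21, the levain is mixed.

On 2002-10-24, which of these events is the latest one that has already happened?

The levain is mixed: Sep 21, 2002.
The levain peaks: Sep 21, 2002 + 7 weeks = Nov 9, 2002.
The bulk ferment begins: Nov 9, 2002 + 5 days = Nov 14, 2002.
Cold retard begins: Nov 14, 2002 + 21 days = Dec 5, 2002.
The loaves go into the oven: Dec 5, 2002 + 15 days = Dec 20, 2002.
The loaves are ready to slice: Dec 20, 2002 + 34 days = Jan 23, 2003.
Oct 24, 2002 falls between when the levain is mixed (Sep 21, 2002) and when the levain peaks (Nov 9, 2002).

The levain is mixed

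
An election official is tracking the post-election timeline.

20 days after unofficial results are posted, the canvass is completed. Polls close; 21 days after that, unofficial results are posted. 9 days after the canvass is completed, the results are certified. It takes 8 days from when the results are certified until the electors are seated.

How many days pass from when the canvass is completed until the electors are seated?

Causal path: the canvass is completed → the results are certified → the electors are seated.
Total delay along the path: 9 + 8 = 17 days.

17 days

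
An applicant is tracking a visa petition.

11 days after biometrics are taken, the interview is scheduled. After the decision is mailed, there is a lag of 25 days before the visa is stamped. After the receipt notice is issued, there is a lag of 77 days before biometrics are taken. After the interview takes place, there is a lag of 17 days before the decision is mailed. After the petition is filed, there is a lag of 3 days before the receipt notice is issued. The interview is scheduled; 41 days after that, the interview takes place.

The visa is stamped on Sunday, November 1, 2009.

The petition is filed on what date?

Monday, May 11, 2009

The visa is stamped: Nov 1, 2009.
The decision is mailed: Nov 1, 2009 − 25 days = Oct 7, 2009.
The interview takes place: Oct 7, 2009 − 17 days = Sep 20, 2009.
The interview is scheduled: Sep 20, 2009 − 41 days = Aug 10, 2009.
Biometrics are taken: Aug 10, 2009 − 11 days = Jul 30, 2009.
The receipt notice is issued: Jul 30, 2009 − 77 days = May 14, 2009.
The petition is filed: May 14, 2009 − 3 days = May 11, 2009.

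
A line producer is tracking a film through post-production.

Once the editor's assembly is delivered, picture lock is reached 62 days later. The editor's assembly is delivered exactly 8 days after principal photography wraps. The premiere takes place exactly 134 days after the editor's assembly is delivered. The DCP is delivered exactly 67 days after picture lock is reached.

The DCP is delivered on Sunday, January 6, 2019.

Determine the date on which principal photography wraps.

Wednesday, August 22, 2018

The DCP is delivered: Jan 6, 2019.
Picture lock is reached: Jan 6, 2019 − 67 days = Oct 31, 2018.
The editor's assembly is delivered: Oct 31, 2018 − 62 days = Aug 30, 2018.
Principal photography wraps: Aug 30, 2018 − 8 days = Aug 22, 2018.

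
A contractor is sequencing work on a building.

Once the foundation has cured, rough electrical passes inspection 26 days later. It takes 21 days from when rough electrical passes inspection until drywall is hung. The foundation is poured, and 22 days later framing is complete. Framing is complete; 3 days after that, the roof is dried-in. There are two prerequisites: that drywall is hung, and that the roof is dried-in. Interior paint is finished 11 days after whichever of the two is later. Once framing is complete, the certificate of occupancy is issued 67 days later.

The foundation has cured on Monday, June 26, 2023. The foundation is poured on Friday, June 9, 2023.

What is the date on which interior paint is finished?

The foundation has cured: Jun 26, 2023.
Rough electrical passes inspection: Jun 26, 2023 + 26 days = Jul 22, 2023.
Drywall is hung: Jul 22, 2023 + 21 days = Aug 12, 2023.
The foundation is poured: Jun 9, 2023.
Framing is complete: Jun 9, 2023 + 22 days = Jul 1, 2023.
The roof is dried-in: Jul 1, 2023 + 3 days = Jul 4, 2023.
Both prerequisites met — drywall is hung (Aug 12, 2023), the roof is dried-in (Jul 4, 2023); the later is Aug 12, 2023.
Interior paint is finished: Aug 12, 2023 + 11 days = Aug 23, 2023.

Wednesday, August 23, 2023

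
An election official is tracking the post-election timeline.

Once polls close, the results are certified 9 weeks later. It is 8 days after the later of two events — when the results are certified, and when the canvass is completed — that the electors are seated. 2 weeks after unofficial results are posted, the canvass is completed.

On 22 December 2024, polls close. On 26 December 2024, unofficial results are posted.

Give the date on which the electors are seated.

3 March 2025

Polls close: Dec 22, 2024.
The results are certified: Dec 22, 2024 + 9 weeks = Feb 23, 2025.
Unofficial results are posted: Dec 26, 2024.
The canvass is completed: Dec 26, 2024 + 2 weeks = Jan 9, 2025.
Both prerequisites met — the results are certified (Feb 23, 2025), the canvass is completed (Jan 9, 2025); the later is Feb 23, 2025.
The electors are seated: Feb 23, 2025 + 8 days = Mar 3, 2025.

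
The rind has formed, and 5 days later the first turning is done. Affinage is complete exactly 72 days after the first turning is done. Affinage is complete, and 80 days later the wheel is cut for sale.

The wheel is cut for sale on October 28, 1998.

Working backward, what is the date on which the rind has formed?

The wheel is cut for sale: Oct 28, 1998.
Affinage is complete: Oct 28, 1998 − 80 days = Aug 9, 1998.
The first turning is done: Aug 9, 1998 − 72 days = May 29, 1998.
The rind has formed: May 29, 1998 − 5 days = May 24, 1998.

May 24, 1998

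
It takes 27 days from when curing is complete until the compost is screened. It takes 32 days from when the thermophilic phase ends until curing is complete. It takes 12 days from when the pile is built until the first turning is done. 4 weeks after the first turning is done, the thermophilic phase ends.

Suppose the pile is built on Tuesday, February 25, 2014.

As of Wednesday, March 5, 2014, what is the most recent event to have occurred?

The pile is built

The pile is built: Feb 25, 2014.
The first turning is done: Feb 25, 2014 + 12 days = Mar 9, 2014.
The thermophilic phase ends: Mar 9, 2014 + 4 weeks = Apr 6, 2014.
Curing is complete: Apr 6, 2014 + 32 days = May 8, 2014.
The compost is screened: May 8, 2014 + 27 days = Jun 4, 2014.
Mar 5, 2014 falls between when the pile is built (Feb 25, 2014) and when the first turning is done (Mar 9, 2014).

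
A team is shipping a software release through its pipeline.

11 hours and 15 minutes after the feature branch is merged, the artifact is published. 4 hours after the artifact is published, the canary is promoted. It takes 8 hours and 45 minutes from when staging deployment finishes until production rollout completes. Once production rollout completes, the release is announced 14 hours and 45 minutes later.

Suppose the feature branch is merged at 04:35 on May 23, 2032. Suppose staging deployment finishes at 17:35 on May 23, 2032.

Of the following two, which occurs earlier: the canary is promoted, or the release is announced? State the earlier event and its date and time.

The feature branch is merged: 04:35 May 23, 2032.
The artifact is published: 04:35 May 23, 2032 + 11h15m = 15:50 May 23, 2032.
The canary is promoted: 15:50 May 23, 2032 + 4h = 19:50 May 23, 2032.
Staging deployment finishes: 17:35 May 23, 2032.
Production rollout completes: 17:35 May 23, 2032 + 8h45m = 02:20 May 24, 2032.
The release is announced: 02:20 May 24, 2032 + 14h45m = 17:05 May 24, 2032.
Comparing: the canary is promoted at 19:50 May 23, 2032 vs the release is announced at 17:05 May 24, 2032. Earlier: the canary is promoted.

The canary is promoted — 19:50 on May 23, 2032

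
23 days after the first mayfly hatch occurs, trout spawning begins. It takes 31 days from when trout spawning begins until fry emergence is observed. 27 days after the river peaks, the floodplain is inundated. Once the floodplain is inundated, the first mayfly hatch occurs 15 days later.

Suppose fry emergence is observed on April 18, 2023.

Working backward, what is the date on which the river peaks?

Fry emergence is observed: Apr 18, 2023.
Trout spawning begins: Apr 18, 2023 − 31 days = Mar 18, 2023.
The first mayfly hatch occurs: Mar 18, 2023 − 23 days = Feb 23, 2023.
The floodplain is inundated: Feb 23, 2023 − 15 days = Feb 8, 2023.
The river peaks: Feb 8, 2023 − 27 days = Jan 12, 2023.

January 12, 2023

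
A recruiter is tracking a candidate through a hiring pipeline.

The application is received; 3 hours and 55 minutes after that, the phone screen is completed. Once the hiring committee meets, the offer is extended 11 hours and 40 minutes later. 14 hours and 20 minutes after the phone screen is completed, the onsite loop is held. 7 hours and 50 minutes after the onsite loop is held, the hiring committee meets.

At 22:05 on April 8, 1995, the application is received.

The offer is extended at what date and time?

The application is received: 22:05 Apr 8, 1995.
The phone screen is completed: 22:05 Apr 8, 1995 + 3h55m = 02:00 Apr 9, 1995.
The onsite loop is held: 02:00 Apr 9, 1995 + 14h20m = 16:20 Apr 9, 1995.
The hiring committee meets: 16:20 Apr 9, 1995 + 7h50m = 00:10 Apr 10, 1995.
The offer is extended: 00:10 Apr 10, 1995 + 11h40m = 11:50 Apr 10, 1995.

11:50 on April 10, 1995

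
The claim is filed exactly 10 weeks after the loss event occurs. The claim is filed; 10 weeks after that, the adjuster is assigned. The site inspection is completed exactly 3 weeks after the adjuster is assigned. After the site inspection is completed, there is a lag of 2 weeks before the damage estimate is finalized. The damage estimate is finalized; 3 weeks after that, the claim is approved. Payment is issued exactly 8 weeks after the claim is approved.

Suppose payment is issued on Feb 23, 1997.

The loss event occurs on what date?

Payment is issued: Feb 23, 1997.
The claim is approved: Feb 23, 1997 − 8 weeks = Dec 29, 1996.
The damage estimate is finalized: Dec 29, 1996 − 3 weeks = Dec 8, 1996.
The site inspection is completed: Dec 8, 1996 − 2 weeks = Nov 24, 1996.
The adjuster is assigned: Nov 24, 1996 − 3 weeks = Nov 3, 1996.
The claim is filed: Nov 3, 1996 − 10 weeks = Aug 25, 1996.
The loss event occurs: Aug 25, 1996 − 10 weeks = Jun 16, 1996.

Jun 16, 1996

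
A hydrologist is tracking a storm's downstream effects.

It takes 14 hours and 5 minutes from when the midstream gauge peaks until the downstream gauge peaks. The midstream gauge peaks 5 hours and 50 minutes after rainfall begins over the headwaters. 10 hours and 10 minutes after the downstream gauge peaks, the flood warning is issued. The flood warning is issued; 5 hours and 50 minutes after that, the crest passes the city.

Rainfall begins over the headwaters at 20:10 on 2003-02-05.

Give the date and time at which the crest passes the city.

Rainfall begins over the headwaters: 20:10 Feb 5, 2003.
The midstream gauge peaks: 20:10 Feb 5, 2003 + 5h50m = 02:00 Feb 6, 2003.
The downstream gauge peaks: 02:00 Feb 6, 2003 + 14h05m = 16:05 Feb 6, 2003.
The flood warning is issued: 16:05 Feb 6, 2003 + 10h10m = 02:15 Feb 7, 2003.
The crest passes the city: 02:15 Feb 7, 2003 + 5h50m = 08:05 Feb 7, 2003.

08:05 on 2003-02-07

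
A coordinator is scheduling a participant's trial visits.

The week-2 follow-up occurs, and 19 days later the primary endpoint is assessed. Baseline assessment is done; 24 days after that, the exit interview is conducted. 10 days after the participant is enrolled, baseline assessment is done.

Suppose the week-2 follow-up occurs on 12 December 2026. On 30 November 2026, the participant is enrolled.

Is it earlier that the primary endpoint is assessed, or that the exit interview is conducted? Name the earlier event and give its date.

The primary endpoint is assessed — 31 December 2026

The week-2 follow-up occurs: Dec 12, 2026.
The primary endpoint is assessed: Dec 12, 2026 + 19 days = Dec 31, 2026.
The participant is enrolled: Nov 30, 2026.
Baseline assessment is done: Nov 30, 2026 + 10 days = Dec 10, 2026.
The exit interview is conducted: Dec 10, 2026 + 24 days = Jan 3, 2027.
Comparing: the primary endpoint is assessed on Dec 31, 2026 vs the exit interview is conducted on Jan 3, 2027. Earlier: the primary endpoint is assessed.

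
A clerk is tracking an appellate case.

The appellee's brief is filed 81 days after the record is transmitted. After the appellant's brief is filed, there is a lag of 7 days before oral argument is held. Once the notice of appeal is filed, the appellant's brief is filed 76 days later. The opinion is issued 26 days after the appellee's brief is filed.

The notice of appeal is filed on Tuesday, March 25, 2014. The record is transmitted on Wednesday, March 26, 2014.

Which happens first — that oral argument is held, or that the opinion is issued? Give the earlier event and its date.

The notice of appeal is filed: Mar 25, 2014.
The appellant's brief is filed: Mar 25, 2014 + 76 days = Jun 9, 2014.
Oral argument is held: Jun 9, 2014 + 7 days = Jun 16, 2014.
The record is transmitted: Mar 26, 2014.
The appellee's brief is filed: Mar 26, 2014 + 81 days = Jun 15, 2014.
The opinion is issued: Jun 15, 2014 + 26 days = Jul 11, 2014.
Comparing: oral argument is held on Jun 16, 2014 vs the opinion is issued on Jul 11, 2014. Earlier: oral argument is held.

Oral argument is held — Monday, June 16, 2014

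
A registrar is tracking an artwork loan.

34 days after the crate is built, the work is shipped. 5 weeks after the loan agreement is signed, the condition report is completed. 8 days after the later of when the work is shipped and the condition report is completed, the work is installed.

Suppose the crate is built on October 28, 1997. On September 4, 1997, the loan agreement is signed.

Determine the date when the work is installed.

December 9, 1997

The crate is built: Oct 28, 1997.
The work is shipped: Oct 28, 1997 + 34 days = Dec 1, 1997.
The loan agreement is signed: Sep 4, 1997.
The condition report is completed: Sep 4, 1997 + 5 weeks = Oct 9, 1997.
Both prerequisites met — the work is shipped (Dec 1, 1997), the condition report is completed (Oct 9, 1997); the later is Dec 1, 1997.
The work is installed: Dec 1, 1997 + 8 days = Dec 9, 1997.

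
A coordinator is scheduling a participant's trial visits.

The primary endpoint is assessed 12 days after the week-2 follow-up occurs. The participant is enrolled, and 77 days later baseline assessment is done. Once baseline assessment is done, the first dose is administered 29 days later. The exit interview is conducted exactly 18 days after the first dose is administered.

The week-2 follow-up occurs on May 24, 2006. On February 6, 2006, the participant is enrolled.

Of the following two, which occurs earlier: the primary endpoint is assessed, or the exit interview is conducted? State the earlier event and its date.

The week-2 follow-up occurs: May 24, 2006.
The primary endpoint is assessed: May 24, 2006 + 12 days = Jun 5, 2006.
The participant is enrolled: Feb 6, 2006.
Baseline assessment is done: Feb 6, 2006 + 77 days = Apr 24, 2006.
The first dose is administered: Apr 24, 2006 + 29 days = May 23, 2006.
The exit interview is conducted: May 23, 2006 + 18 days = Jun 10, 2006.
Comparing: the primary endpoint is assessed on Jun 5, 2006 vs the exit interview is conducted on Jun 10, 2006. Earlier: the primary endpoint is assessed.

The primary endpoint is assessed — June 5, 2006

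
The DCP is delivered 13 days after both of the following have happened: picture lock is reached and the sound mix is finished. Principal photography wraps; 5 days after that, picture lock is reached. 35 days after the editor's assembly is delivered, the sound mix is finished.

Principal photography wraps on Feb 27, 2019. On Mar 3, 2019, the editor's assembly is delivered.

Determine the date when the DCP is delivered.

Principal photography wraps: Feb 27, 2019.
Picture lock is reached: Feb 27, 2019 + 5 days = Mar 4, 2019.
The editor's assembly is delivered: Mar 3, 2019.
The sound mix is finished: Mar 3, 2019 + 35 days = Apr 7, 2019.
Both prerequisites met — picture lock is reached (Mar 4, 2019), the sound mix is finished (Apr 7, 2019); the later is Apr 7, 2019.
The DCP is delivered: Apr 7, 2019 + 13 days = Apr 20, 2019.

Apr 20, 2019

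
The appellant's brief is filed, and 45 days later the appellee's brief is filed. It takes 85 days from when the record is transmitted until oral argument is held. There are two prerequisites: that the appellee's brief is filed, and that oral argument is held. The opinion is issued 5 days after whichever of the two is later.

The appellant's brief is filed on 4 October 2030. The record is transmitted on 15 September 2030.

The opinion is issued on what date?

14 December 2030

The appellant's brief is filed: Oct 4, 2030.
The appellee's brief is filed: Oct 4, 2030 + 45 days = Nov 18, 2030.
The record is transmitted: Sep 15, 2030.
Oral argument is held: Sep 15, 2030 + 85 days = Dec 9, 2030.
Both prerequisites met — the appellee's brief is filed (Nov 18, 2030), oral argument is held (Dec 9, 2030); the later is Dec 9, 2030.
The opinion is issued: Dec 9, 2030 + 5 days = Dec 14, 2030.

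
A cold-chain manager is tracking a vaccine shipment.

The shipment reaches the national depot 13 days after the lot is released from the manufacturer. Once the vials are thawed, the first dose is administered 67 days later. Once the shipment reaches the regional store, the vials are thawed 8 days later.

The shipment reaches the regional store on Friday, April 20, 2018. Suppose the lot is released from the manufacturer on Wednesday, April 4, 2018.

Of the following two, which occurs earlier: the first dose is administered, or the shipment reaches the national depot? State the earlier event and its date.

The shipment reaches the national depot — Tuesday, April 17, 2018

The shipment reaches the regional store: Apr 20, 2018.
The vials are thawed: Apr 20, 2018 + 8 days = Apr 28, 2018.
The first dose is administered: Apr 28, 2018 + 67 days = Jul 4, 2018.
The lot is released from the manufacturer: Apr 4, 2018.
The shipment reaches the national depot: Apr 4, 2018 + 13 days = Apr 17, 2018.
Comparing: the first dose is administered on Jul 4, 2018 vs the shipment reaches the national depot on Apr 17, 2018. Earlier: the shipment reaches the national depot.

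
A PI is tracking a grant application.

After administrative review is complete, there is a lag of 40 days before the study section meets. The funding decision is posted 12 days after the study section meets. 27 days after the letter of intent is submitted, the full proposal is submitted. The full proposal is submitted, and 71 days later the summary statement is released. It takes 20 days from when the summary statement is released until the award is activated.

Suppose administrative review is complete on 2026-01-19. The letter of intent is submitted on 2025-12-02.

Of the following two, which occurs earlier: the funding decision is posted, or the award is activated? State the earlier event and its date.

Administrative review is complete: Jan 19, 2026.
The study section meets: Jan 19, 2026 + 40 days = Feb 28, 2026.
The funding decision is posted: Feb 28, 2026 + 12 days = Mar 12, 2026.
The letter of intent is submitted: Dec 2, 2025.
The full proposal is submitted: Dec 2, 2025 + 27 days = Dec 29, 2025.
The summary statement is released: Dec 29, 2025 + 71 days = Mar 10, 2026.
The award is activated: Mar 10, 2026 + 20 days = Mar 30, 2026.
Comparing: the funding decision is posted on Mar 12, 2026 vs the award is activated on Mar 30, 2026. Earlier: the funding decision is posted.

The funding decision is posted — 2026-03-12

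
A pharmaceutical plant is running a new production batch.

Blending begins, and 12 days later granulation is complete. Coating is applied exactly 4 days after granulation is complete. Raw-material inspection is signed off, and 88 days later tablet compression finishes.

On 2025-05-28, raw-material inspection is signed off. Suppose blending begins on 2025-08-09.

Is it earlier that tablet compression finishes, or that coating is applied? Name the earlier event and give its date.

Raw-material inspection is signed off: May 28, 2025.
Tablet compression finishes: May 28, 2025 + 88 days = Aug 24, 2025.
Blending begins: Aug 9, 2025.
Granulation is complete: Aug 9, 2025 + 12 days = Aug 21, 2025.
Coating is applied: Aug 21, 2025 + 4 days = Aug 25, 2025.
Comparing: tablet compression finishes on Aug 24, 2025 vs coating is applied on Aug 25, 2025. Earlier: tablet compression finishes.

Tablet compression finishes — 2025-08-24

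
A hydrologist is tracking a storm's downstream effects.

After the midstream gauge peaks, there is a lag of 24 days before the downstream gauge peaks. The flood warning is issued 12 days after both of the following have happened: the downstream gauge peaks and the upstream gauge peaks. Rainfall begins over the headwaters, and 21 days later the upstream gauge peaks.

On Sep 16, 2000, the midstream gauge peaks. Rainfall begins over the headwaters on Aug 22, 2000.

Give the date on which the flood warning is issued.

Oct 22, 2000

The midstream gauge peaks: Sep 16, 2000.
The downstream gauge peaks: Sep 16, 2000 + 24 days = Oct 10, 2000.
Rainfall begins over the headwaters: Aug 22, 2000.
The upstream gauge peaks: Aug 22, 2000 + 21 days = Sep 12, 2000.
Both prerequisites met — the downstream gauge peaks (Oct 10, 2000), the upstream gauge peaks (Sep 12, 2000); the later is Oct 10, 2000.
The flood warning is issued: Oct 10, 2000 + 12 days = Oct 22, 2000.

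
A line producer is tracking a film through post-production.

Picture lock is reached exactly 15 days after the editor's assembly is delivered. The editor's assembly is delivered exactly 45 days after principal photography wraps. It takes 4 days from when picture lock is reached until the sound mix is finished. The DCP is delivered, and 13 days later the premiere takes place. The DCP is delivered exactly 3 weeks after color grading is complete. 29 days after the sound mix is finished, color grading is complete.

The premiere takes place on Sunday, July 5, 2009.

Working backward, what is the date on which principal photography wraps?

Saturday, February 28, 2009

The premiere takes place: Jul 5, 2009.
The DCP is delivered: Jul 5, 2009 − 13 days = Jun 22, 2009.
Color grading is complete: Jun 22, 2009 − 3 weeks = Jun 1, 2009.
The sound mix is finished: Jun 1, 2009 − 29 days = May 3, 2009.
Picture lock is reached: May 3, 2009 − 4 days = Apr 29, 2009.
The editor's assembly is delivered: Apr 29, 2009 − 15 days = Apr 14, 2009.
Principal photography wraps: Apr 14, 2009 − 45 days = Feb 28, 2009.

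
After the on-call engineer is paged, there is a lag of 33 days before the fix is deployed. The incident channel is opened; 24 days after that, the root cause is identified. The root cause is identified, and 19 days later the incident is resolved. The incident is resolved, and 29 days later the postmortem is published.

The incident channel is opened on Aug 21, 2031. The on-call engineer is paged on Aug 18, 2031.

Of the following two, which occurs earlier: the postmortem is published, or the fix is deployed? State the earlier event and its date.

The fix is deployed — Sep 20, 2031

The incident channel is opened: Aug 21, 2031.
The root cause is identified: Aug 21, 2031 + 24 days = Sep 14, 2031.
The incident is resolved: Sep 14, 2031 + 19 days = Oct 3, 2031.
The postmortem is published: Oct 3, 2031 + 29 days = Nov 1, 2031.
The on-call engineer is paged: Aug 18, 2031.
The fix is deployed: Aug 18, 2031 + 33 days = Sep 20, 2031.
Comparing: the postmortem is published on Nov 1, 2031 vs the fix is deployed on Sep 20, 2031. Earlier: the fix is deployed.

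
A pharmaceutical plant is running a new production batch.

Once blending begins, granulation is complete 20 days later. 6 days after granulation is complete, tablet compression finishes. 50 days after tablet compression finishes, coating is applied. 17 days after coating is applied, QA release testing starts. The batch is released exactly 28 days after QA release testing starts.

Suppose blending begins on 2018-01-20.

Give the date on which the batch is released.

Blending begins: Jan 20, 2018.
Granulation is complete: Jan 20, 2018 + 20 days = Feb 9, 2018.
Tablet compression finishes: Feb 9, 2018 + 6 days = Feb 15, 2018.
Coating is applied: Feb 15, 2018 + 50 days = Apr 6, 2018.
QA release testing starts: Apr 6, 2018 + 17 days = Apr 23, 2018.
The batch is released: Apr 23, 2018 + 28 days = May 21, 2018.

2018-05-21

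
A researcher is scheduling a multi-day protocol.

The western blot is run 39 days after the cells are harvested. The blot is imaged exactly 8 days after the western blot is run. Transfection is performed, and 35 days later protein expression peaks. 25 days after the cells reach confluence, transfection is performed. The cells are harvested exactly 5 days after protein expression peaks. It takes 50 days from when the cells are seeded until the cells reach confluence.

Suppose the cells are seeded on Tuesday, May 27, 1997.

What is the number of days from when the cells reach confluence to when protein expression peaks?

Causal path: the cells reach confluence → transfection is performed → protein expression peaks.
Total delay along the path: 25 + 35 = 60 days.

60 days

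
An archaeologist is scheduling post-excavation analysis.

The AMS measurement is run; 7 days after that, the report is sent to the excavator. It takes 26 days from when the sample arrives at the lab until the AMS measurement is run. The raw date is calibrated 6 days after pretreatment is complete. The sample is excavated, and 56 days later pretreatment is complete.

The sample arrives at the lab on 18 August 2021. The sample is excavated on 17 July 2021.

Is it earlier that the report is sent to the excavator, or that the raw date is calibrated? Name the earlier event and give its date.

The raw date is calibrated — 17 September 2021

The sample arrives at the lab: Aug 18, 2021.
The AMS measurement is run: Aug 18, 2021 + 26 days = Sep 13, 2021.
The report is sent to the excavator: Sep 13, 2021 + 7 days = Sep 20, 2021.
The sample is excavated: Jul 17, 2021.
Pretreatment is complete: Jul 17, 2021 + 56 days = Sep 11, 2021.
The raw date is calibrated: Sep 11, 2021 + 6 days = Sep 17, 2021.
Comparing: the report is sent to the excavator on Sep 20, 2021 vs the raw date is calibrated on Sep 17, 2021. Earlier: the raw date is calibrated.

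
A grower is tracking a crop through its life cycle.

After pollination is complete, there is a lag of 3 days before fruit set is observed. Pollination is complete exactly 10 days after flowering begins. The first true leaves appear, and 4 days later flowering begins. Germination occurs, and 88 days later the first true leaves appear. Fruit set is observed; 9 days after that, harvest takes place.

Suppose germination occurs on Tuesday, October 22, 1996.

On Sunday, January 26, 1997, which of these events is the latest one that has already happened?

Flowering begins

Germination occurs: Oct 22, 1996.
The first true leaves appear: Oct 22, 1996 + 88 days = Jan 18, 1997.
Flowering begins: Jan 18, 1997 + 4 days = Jan 22, 1997.
Pollination is complete: Jan 22, 1997 + 10 days = Feb 1, 1997.
Fruit set is observed: Feb 1, 1997 + 3 days = Feb 4, 1997.
Harvest takes place: Feb 4, 1997 + 9 days = Feb 13, 1997.
Jan 26, 1997 falls between when flowering begins (Jan 22, 1997) and when pollination is complete (Feb 1, 1997).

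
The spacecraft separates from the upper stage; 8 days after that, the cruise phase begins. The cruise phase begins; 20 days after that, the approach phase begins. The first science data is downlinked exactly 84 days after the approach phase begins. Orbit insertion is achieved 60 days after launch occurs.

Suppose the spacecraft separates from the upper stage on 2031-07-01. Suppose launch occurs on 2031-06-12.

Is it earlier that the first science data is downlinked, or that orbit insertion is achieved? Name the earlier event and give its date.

Orbit insertion is achieved — 2031-08-11

The spacecraft separates from the upper stage: Jul 1, 2031.
The cruise phase begins: Jul 1, 2031 + 8 days = Jul 9, 2031.
The approach phase begins: Jul 9, 2031 + 20 days = Jul 29, 2031.
The first science data is downlinked: Jul 29, 2031 + 84 days = Oct 21, 2031.
Launch occurs: Jun 12, 2031.
Orbit insertion is achieved: Jun 12, 2031 + 60 days = Aug 11, 2031.
Comparing: the first science data is downlinked on Oct 21, 2031 vs orbit insertion is achieved on Aug 11, 2031. Earlier: orbit insertion is achieved.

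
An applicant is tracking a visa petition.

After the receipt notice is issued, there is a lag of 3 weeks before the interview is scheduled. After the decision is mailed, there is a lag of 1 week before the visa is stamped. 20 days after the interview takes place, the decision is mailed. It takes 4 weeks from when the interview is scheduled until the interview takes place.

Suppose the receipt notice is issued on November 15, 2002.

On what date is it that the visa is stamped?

The receipt notice is issued: Nov 15, 2002.
The interview is scheduled: Nov 15, 2002 + 3 weeks = Dec 6, 2002.
The interview takes place: Dec 6, 2002 + 4 weeks = Jan 3, 2003.
The decision is mailed: Jan 3, 2003 + 20 days = Jan 23, 2003.
The visa is stamped: Jan 23, 2003 + 1 week = Jan 30, 2003.

January 30, 2003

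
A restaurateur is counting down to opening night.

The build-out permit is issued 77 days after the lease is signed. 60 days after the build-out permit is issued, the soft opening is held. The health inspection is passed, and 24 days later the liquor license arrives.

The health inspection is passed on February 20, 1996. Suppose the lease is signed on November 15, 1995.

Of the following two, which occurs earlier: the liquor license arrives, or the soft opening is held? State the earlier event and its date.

The health inspection is passed: Feb 20, 1996.
The liquor license arrives: Feb 20, 1996 + 24 days = Mar 15, 1996.
The lease is signed: Nov 15, 1995.
The build-out permit is issued: Nov 15, 1995 + 77 days = Jan 31, 1996.
The soft opening is held: Jan 31, 1996 + 60 days = Mar 31, 1996.
Comparing: the liquor license arrives on Mar 15, 1996 vs the soft opening is held on Mar 31, 1996. Earlier: the liquor license arrives.

The liquor license arrives — March 15, 1996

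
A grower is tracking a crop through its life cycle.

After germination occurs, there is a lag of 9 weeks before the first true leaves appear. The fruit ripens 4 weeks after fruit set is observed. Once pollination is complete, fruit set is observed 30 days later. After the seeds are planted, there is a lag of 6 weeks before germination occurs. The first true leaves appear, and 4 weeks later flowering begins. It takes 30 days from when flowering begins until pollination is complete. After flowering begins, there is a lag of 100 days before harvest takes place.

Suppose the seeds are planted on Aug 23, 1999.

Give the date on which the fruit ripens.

Mar 31, 2000

The seeds are planted: Aug 23, 1999.
Germination occurs: Aug 23, 1999 + 6 weeks = Oct 4, 1999.
The first true leaves appear: Oct 4, 1999 + 9 weeks = Dec 6, 1999.
Flowering begins: Dec 6, 1999 + 4 weeks = Jan 3, 2000.
Pollination is complete: Jan 3, 2000 + 30 days = Feb 2, 2000.
Fruit set is observed: Feb 2, 2000 + 30 days = Mar 3, 2000.
The fruit ripens: Mar 3, 2000 + 4 weeks = Mar 31, 2000.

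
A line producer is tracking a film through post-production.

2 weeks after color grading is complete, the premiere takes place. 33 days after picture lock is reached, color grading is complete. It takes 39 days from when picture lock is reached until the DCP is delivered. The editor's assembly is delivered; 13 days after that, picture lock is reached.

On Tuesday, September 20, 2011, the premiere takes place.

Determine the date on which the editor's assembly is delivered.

Friday, July 22, 2011

The premiere takes place: Sep 20, 2011.
Color grading is complete: Sep 20, 2011 − 2 weeks = Sep 6, 2011.
Picture lock is reached: Sep 6, 2011 − 33 days = Aug 4, 2011.
The editor's assembly is delivered: Aug 4, 2011 − 13 days = Jul 22, 2011.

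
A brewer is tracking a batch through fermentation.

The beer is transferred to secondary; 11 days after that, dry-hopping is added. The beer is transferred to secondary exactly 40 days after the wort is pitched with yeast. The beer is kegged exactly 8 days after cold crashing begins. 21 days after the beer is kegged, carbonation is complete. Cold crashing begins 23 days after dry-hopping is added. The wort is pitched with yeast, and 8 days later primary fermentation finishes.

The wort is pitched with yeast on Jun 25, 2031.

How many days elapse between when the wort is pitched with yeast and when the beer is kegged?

82 days

Causal path: the wort is pitched with yeast → the beer is transferred to secondary → dry-hopping is added → cold crashing begins → the beer is kegged.
Total delay along the path: 40 + 11 + 23 + 8 = 82 days.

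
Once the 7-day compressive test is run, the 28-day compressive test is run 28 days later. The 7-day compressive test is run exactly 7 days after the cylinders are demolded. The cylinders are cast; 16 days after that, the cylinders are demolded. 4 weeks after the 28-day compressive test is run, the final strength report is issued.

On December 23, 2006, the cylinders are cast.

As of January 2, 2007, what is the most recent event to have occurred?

The cylinders are cast: Dec 23, 2006.
The cylinders are demolded: Dec 23, 2006 + 16 days = Jan 8, 2007.
The 7-day compressive test is run: Jan 8, 2007 + 7 days = Jan 15, 2007.
The 28-day compressive test is run: Jan 15, 2007 + 28 days = Feb 12, 2007.
The final strength report is issued: Feb 12, 2007 + 4 weeks = Mar 12, 2007.
Jan 2, 2007 falls between when the cylinders are cast (Dec 23, 2006) and when the cylinders are demolded (Jan 8, 2007).

The cylinders are cast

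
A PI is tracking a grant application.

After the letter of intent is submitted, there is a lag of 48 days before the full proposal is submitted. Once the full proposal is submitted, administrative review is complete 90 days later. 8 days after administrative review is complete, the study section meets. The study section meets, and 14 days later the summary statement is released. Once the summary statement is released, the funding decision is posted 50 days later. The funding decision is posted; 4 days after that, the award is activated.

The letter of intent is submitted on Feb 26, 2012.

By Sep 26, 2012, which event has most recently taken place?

The letter of intent is submitted: Feb 26, 2012.
The full proposal is submitted: Feb 26, 2012 + 48 days = Apr 14, 2012.
Administrative review is complete: Apr 14, 2012 + 90 days = Jul 13, 2012.
The study section meets: Jul 13, 2012 + 8 days = Jul 21, 2012.
The summary statement is released: Jul 21, 2012 + 14 days = Aug 4, 2012.
The funding decision is posted: Aug 4, 2012 + 50 days = Sep 23, 2012.
The award is activated: Sep 23, 2012 + 4 days = Sep 27, 2012.
Sep 26, 2012 falls between when the funding decision is posted (Sep 23, 2012) and when the award is activated (Sep 27, 2012).

The funding decision is posted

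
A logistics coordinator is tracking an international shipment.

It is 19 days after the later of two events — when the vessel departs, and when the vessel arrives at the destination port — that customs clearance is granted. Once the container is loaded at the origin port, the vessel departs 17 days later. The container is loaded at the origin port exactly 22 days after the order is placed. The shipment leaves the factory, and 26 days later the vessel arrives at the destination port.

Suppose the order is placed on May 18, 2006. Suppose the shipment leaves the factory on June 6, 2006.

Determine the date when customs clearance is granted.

July 21, 2006

The order is placed: May 18, 2006.
The container is loaded at the origin port: May 18, 2006 + 22 days = Jun 9, 2006.
The vessel departs: Jun 9, 2006 + 17 days = Jun 26, 2006.
The shipment leaves the factory: Jun 6, 2006.
The vessel arrives at the destination port: Jun 6, 2006 + 26 days = Jul 2, 2006.
Both prerequisites met — the vessel departs (Jun 26, 2006), the vessel arrives at the destination port (Jul 2, 2006); the later is Jul 2, 2006.
Customs clearance is granted: Jul 2, 2006 + 19 days = Jul 21, 2006.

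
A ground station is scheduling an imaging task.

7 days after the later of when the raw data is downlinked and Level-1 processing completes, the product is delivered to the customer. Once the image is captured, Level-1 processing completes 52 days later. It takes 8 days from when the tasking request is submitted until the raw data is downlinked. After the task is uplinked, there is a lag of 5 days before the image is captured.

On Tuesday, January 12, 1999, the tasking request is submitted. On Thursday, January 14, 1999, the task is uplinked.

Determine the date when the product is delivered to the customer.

The tasking request is submitted: Jan 12, 1999.
The raw data is downlinked: Jan 12, 1999 + 8 days = Jan 20, 1999.
The task is uplinked: Jan 14, 1999.
The image is captured: Jan 14, 1999 + 5 days = Jan 19, 1999.
Level-1 processing completes: Jan 19, 1999 + 52 days = Mar 12, 1999.
Both prerequisites met — the raw data is downlinked (Jan 20, 1999), Level-1 processing completes (Mar 12, 1999); the later is Mar 12, 1999.
The product is delivered to the customer: Mar 12, 1999 + 7 days = Mar 19, 1999.

Friday, March 19, 1999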